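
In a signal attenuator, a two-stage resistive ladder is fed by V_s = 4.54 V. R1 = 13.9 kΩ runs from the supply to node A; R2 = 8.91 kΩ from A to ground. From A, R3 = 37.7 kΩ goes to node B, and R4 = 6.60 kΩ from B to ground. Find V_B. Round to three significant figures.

V_B ≈ 0.235 V

The second stage (R3 + R4 = 44.30 kΩ) loads node A in parallel with R2.
Effective lower resistance at A: R2 ‖ 44.30 = 7.418 kΩ.
V_A = 4.54 × 7.418/(13.9 + 7.418) = 1.580 V.
Stage 2 is unloaded, so V_B = V_A · R4/(R3+R4) = 1.580 × 6.60/44.30 = 0.2354 V.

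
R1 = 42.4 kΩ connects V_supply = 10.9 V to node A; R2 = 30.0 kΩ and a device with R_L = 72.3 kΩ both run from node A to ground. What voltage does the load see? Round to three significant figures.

V_out ≈ 3.63 V

R2 ‖ R_L = (30.0 × 72.3)/(30.0 + 72.3) = 21.20 kΩ.
Then V_out = V_supply · R2'/(R1 + R2') = 10.9 × 21.20/63.60 = 3.634 V.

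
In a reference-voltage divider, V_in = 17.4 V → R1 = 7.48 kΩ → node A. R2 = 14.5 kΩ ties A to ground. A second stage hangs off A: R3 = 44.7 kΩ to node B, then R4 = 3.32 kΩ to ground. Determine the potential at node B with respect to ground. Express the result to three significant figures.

V_B ≈ 0.720 V

Node A sees R2 in parallel with the series input of stage 2, R3 + R4 = 48.02 kΩ.
Effective lower resistance at A: R2 ‖ 48.02 = 11.14 kΩ.
First divider: V_A = V_in · 11.14/(7.48 + 11.14) = 10.41 V.
V_B = V_A × 0.06914 = 0.7197 V.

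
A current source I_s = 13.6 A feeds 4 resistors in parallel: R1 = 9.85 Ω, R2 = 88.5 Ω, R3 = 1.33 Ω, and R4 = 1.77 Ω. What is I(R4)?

I ≈ 5.37 A

Total conductance ΣG = 1/9.85 + 1/88.5 + 1/1.33 + 1/1.77 = 1.430 (units of 1/Ω).
By the current-divider rule, I = I_s · G_k/ΣG = 13.6 × 0.3952 = 5.374 A.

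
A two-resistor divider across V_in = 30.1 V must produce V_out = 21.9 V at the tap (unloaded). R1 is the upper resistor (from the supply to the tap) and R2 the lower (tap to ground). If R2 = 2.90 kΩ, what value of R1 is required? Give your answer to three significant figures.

V_out/V_in = R2/(R1+R2) = 0.7276.
Rearranging, R1 = R2·(1−k)/k = 2.90 × 0.3744 = 1.086 kΩ.

R1 ≈ 1.09 kΩ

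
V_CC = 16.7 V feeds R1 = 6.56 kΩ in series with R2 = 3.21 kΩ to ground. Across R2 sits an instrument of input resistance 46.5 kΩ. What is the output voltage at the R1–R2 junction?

R2 ‖ R_L = (3.21 × 46.5)/(3.21 + 46.5) = 3.003 kΩ.
Now apply the divider: V_out = 16.7 × 0.3140 = 5.244 V.
(Unloaded it would be 5.49 V; the load pulls it down.)

V_out ≈ 5.24 V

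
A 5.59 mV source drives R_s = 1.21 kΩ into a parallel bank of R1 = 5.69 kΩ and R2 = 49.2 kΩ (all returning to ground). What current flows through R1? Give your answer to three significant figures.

Combine the parallel branches: R_p = (1/5.69 + 1/49.2)⁻¹ = 5.100 kΩ.
Node voltage V_A = V_in · R_p/(R_s + R_p) = 5.59 × 0.8082 = 4.518 mV.
I(R1) = V_A / R1 = 4.518/5.69 = 0.7940 µA.

I ≈ 0.794 µA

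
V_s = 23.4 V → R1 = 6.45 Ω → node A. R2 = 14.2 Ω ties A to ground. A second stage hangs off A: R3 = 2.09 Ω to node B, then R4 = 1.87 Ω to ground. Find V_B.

The second stage (R3 + R4 = 3.960 Ω) loads node A in parallel with R2.
R2 ‖ (R3+R4) = 3.096 Ω.
So V_A = 23.4 × 0.3244 = 7.590 V.
Stage 2 is unloaded, so V_B = V_A · R4/(R3+R4) = 7.590 × 1.87/3.960 = 3.584 V.

V_B ≈ 3.58 V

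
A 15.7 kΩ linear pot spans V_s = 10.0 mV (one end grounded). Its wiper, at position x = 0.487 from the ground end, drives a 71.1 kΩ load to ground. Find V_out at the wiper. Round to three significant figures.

V_out ≈ 4.62 mV

Split the track: R_lower = x·R_p = 7.646 kΩ, R_upper = (1−x)·R_p = 8.054 kΩ.
Lower segment in parallel with the load: 7.646 ‖ 71.1 = 6.904 kΩ.
Loaded-divider output: V_out = 10.0 × 0.4615 = 4.615 mV.
(Unloaded: V_out = x·V_s = 4.87 mV.)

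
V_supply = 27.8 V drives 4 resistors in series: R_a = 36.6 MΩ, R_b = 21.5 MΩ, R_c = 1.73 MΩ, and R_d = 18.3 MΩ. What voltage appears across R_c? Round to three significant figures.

Total series resistance ΣR = 36.6 + 21.5 + 1.73 + 18.3 = 78.13 MΩ.
By the voltage-divider rule, V = 27.8 × 1.730/78.13 = 0.6156 V.

V ≈ 0.616 V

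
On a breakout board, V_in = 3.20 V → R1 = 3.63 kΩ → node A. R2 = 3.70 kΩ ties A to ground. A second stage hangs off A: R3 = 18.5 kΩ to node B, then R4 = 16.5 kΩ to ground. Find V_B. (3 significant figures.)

V_B ≈ 0.724 V

Node A sees R2 in parallel with the series input of stage 2, R3 + R4 = 35.00 kΩ.
Effective lower resistance at A: R2 ‖ 35.00 = 3.346 kΩ.
So V_A = 3.20 × 0.4797 = 1.535 V.
V_B = V_A × 0.4714 = 0.7236 V.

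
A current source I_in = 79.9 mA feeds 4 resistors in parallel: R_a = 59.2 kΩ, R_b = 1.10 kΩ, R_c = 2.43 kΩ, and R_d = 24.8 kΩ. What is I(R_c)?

ΣG = 1/59.2 + 1/1.10 + 1/2.43 + 1/24.8 = 1.378.
By the current-divider rule, I = I_in · G_k/ΣG = 79.9 × 0.2987 = 23.86 mA.

I ≈ 23.9 mA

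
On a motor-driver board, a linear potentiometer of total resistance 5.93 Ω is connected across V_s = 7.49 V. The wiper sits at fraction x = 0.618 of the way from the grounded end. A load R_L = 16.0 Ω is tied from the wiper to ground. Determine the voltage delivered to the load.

Split the track: R_lower = x·R_p = 3.665 Ω, R_upper = (1−x)·R_p = 2.265 Ω.
Lower segment in parallel with the load: 3.665 ‖ 16.0 = 2.982 Ω.
Loaded-divider output: V_out = 7.49 × 0.5683 = 4.256 V.

V_out ≈ 4.26 V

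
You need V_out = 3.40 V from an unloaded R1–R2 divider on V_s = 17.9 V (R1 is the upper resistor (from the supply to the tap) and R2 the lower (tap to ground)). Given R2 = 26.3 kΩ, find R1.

Required fraction k = V_out/V_s = 0.1899.
So R1 = R2 · (V_s/V_out − 1) = 26.3 × (17.9/3.40 − 1) = 26.3 × 4.265 = 112.2 kΩ.

R1 ≈ 112 kΩ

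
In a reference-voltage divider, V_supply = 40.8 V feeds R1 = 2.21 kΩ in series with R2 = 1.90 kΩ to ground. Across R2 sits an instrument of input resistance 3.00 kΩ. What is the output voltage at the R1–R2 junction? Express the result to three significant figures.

The load sits in parallel with R2, giving an effective lower resistance R2' = R2·R_L/(R2+R_L) = 1.163 kΩ.
Then V_out = V_supply · R2'/(R1 + R2') = 40.8 × 1.163/3.373 = 14.07 V.

V_out ≈ 14.1 V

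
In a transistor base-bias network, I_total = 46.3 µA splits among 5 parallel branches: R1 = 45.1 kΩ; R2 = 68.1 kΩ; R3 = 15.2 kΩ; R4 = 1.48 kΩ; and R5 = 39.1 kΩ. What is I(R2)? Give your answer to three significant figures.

Conductances: ΣG = 1/45.1 + 1/68.1 + 1/15.2 + 1/1.48 + 1/39.1 = 0.8039 (1/kΩ).
R2 takes the fraction G_k/ΣG = 0.01468/0.8039 = 0.01827, so I = 46.3 × 0.01827 = 0.8457 µA.

I ≈ 0.846 µA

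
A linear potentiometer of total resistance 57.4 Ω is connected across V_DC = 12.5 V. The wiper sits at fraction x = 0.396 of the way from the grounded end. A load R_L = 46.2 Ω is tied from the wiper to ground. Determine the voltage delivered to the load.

V_out ≈ 3.82 V

Split the track: R_lower = x·R_p = 22.73 Ω, R_upper = (1−x)·R_p = 34.67 Ω.
Lower segment in parallel with the load: 22.73 ‖ 46.2 = 15.23 Ω.
V_out = 12.5 × 15.23/(34.67 + 15.23) = 3.816 V.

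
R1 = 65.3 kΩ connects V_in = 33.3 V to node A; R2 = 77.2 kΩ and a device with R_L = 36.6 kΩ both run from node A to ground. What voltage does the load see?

R2 ‖ R_L = (77.2 × 36.6)/(77.2 + 36.6) = 24.83 kΩ.
Voltage divider with the loaded lower leg: V_out = 33.3 × 24.83/(65.3 + 24.83) = 33.3 × 0.2755 = 9.174 V.
(Unloaded it would be 18.0 V; the load pulls it down.)

V_out ≈ 9.17 V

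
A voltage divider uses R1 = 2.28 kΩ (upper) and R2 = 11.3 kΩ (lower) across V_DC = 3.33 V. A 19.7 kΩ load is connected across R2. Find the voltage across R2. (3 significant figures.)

V_out ≈ 2.53 V

First combine the lower leg with the load: R2 ‖ R_L = 7.181 kΩ.
Now apply the divider: V_out = 3.33 × 0.7590 = 2.528 V.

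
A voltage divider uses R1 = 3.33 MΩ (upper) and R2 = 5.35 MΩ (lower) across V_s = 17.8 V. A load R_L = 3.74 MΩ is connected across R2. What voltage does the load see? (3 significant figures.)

V_out ≈ 7.08 V

R2 ‖ R_L = (5.35 × 3.74)/(5.35 + 3.74) = 2.201 MΩ.
Now apply the divider: V_out = 17.8 × 0.3980 = 7.084 V.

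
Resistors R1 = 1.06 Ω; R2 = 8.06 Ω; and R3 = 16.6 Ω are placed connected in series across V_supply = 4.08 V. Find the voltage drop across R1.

V ≈ 0.168 V

Series total: ΣR = 1.06 + 8.06 + 16.6 = 25.72 Ω.
Voltage divider: V = V_supply · (1.060 / 25.72) = 4.08 × 0.04121 = 0.1681 V.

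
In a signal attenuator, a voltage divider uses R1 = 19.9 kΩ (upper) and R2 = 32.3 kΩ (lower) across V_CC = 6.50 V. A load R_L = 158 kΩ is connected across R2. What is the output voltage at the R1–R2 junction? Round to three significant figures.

R2 ‖ R_L = (32.3 × 158)/(32.3 + 158) = 26.82 kΩ.
Then V_out = V_CC · R2'/(R1 + R2') = 6.50 × 26.82/46.72 = 3.731 V.

V_out ≈ 3.73 V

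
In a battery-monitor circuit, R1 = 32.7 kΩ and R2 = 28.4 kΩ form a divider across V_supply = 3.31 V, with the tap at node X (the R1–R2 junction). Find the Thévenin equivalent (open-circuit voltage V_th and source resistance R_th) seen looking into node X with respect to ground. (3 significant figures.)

V_th ≈ 1.54 V, R_th ≈ 15.2 kΩ

With X open, the divider is unloaded: V_th = 3.31 × 28.4/61.10 = 1.539 V.
Zeroing V_supply shorts the top of R1 to ground, so R_th = R1 ‖ R2 = 15.20 kΩ.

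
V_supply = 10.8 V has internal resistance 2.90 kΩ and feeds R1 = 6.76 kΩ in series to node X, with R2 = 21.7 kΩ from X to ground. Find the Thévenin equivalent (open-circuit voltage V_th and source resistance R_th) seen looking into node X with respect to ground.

R1' = 2.90 + 6.76 = 9.660 kΩ (source resistance + R1).
V_th is the unloaded tap voltage: V_supply · R2/(R1'+R2) = 10.8 × 0.6920 = 7.473 V.
With V_supply suppressed (replaced by a short), R_th = R1' ‖ R2 = (9.660 × 21.7)/(9.660 + 21.7) = 6.684 kΩ.

V_th ≈ 7.47 V, R_th ≈ 6.68 kΩ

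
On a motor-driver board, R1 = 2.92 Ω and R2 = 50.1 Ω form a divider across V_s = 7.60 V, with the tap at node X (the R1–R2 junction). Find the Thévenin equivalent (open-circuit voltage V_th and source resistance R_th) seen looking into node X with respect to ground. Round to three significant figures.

With X open, the divider is unloaded: V_th = 7.60 × 50.1/53.02 = 7.181 V.
Zeroing V_s shorts the top of R1 to ground, so R_th = R1 ‖ R2 = 2.759 Ω.

V_th ≈ 7.18 V, R_th ≈ 2.76 Ω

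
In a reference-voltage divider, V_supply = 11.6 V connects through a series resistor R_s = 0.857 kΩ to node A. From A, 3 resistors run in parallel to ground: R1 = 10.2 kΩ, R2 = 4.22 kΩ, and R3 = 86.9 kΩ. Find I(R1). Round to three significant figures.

Equivalent of the parallel group: R_p = 2.886 kΩ.
V_A = 11.6 × 2.886/3.743 = 8.944 V.
Branch current I = V_A/R1 = 8.944/10.2 = 0.8769 mA.

I ≈ 0.877 mA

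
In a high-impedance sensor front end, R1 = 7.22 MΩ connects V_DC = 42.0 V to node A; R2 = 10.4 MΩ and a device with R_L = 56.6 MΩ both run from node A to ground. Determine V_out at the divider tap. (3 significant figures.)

V_out ≈ 23.1 V

First combine the lower leg with the load: R2 ‖ R_L = 8.786 MΩ.
Now apply the divider: V_out = 42.0 × 0.5489 = 23.05 V.
(Unloaded it would be 24.8 V; the load pulls it down.)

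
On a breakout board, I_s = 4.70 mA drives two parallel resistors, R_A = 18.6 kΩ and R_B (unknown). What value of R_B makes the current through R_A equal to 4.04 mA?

The fraction through R_A equals R_B/(R_A+R_B).
With f = 0.8596, R_B = R_A · f/(1−f) = 18.6 × 6.121 = 113.9 kΩ.

R_B ≈ 114 kΩ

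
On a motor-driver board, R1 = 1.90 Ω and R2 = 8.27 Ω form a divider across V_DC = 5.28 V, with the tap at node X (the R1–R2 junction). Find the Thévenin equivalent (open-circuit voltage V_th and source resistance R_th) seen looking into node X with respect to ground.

V_th ≈ 4.29 V, R_th ≈ 1.55 Ω

With X open, the divider is unloaded: V_th = 5.28 × 8.27/10.17 = 4.294 V.
With V_DC suppressed (replaced by a short), R_th = R1 ‖ R2 = (1.900 × 8.27)/(1.900 + 8.27) = 1.545 Ω.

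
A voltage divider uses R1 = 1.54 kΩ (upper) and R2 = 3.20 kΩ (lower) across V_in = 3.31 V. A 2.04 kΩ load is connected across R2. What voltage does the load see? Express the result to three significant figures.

The load sits in parallel with R2, giving an effective lower resistance R2' = R2·R_L/(R2+R_L) = 1.246 kΩ.
Then V_out = V_in · R2'/(R1 + R2') = 3.31 × 1.246/2.786 = 1.480 V.
(Unloaded it would be 2.23 V; the load pulls it down.)

V_out ≈ 1.48 V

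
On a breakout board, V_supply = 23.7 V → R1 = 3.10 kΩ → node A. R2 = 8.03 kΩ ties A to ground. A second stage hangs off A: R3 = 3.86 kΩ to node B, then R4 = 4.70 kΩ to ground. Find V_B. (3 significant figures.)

V_B ≈ 7.44 V

Looking into the second stage from A: R3 + R4 = 8.560 kΩ appears in parallel with R2.
Effective lower resistance at A: R2 ‖ 8.560 = 4.143 kΩ.
So V_A = 23.7 × 0.5720 = 13.56 V.
Stage 2 is unloaded, so V_B = V_A · R4/(R3+R4) = 13.56 × 4.70/8.560 = 7.444 V.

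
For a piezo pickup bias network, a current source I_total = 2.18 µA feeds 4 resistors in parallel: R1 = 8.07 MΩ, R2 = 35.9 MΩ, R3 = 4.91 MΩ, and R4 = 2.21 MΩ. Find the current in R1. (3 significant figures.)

I ≈ 0.334 µA

Conductances: ΣG = 1/8.07 + 1/35.9 + 1/4.91 + 1/2.21 = 0.8079 (1/MΩ).
Current divider: I(R1) = I_total · G_k/ΣG = 2.18 × (0.1239/0.8079) = 2.18 × 0.1534 = 0.3344 µA.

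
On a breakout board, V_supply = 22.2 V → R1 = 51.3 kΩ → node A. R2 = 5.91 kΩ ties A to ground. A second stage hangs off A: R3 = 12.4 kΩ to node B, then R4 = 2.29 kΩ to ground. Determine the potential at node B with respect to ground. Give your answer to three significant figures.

Node A sees R2 in parallel with the series input of stage 2, R3 + R4 = 14.69 kΩ.
R2 ‖ (R3+R4) = 4.214 kΩ.
V_A = 22.2 × 4.214/(51.3 + 4.214) = 1.685 V.
Then the unloaded second divider: V_B = V_A × R4/(R3+R4) = 1.685 × 0.1559 = 0.2627 V.

V_B ≈ 0.263 V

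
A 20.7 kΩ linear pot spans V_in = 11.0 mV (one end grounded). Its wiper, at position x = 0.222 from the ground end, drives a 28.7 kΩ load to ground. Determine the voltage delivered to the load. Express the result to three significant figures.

The pot divides into 16.10 kΩ above the wiper and 4.595 kΩ below.
R_L loads the lower segment: effective lower R = 3.961 kΩ.
V_out = 11.0 × 3.961/(16.10 + 3.961) = 2.171 mV.
(Unloaded: V_out = x·V_in = 2.44 mV.)

V_out ≈ 2.17 mV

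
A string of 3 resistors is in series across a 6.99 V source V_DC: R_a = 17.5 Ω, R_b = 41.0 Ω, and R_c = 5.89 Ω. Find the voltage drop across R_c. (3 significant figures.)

V ≈ 0.639 V

Total series resistance ΣR = 17.5 + 41.0 + 5.89 = 64.39 Ω.
V = V_DC · R/ΣR = 6.99 × 0.09147 = 0.6394 V.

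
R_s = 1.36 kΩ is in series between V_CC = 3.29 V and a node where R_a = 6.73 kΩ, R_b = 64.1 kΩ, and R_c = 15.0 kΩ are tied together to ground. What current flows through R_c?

Parallel bank: R_p = 1/(1/6.73 + 1/64.1 + 1/15.0) = 4.332 kΩ.
V_A = 3.29 × 4.332/5.692 = 2.504 V.
I(R_c) = V_A / R_c = 2.504/15.0 = 0.1669 mA.

I ≈ 0.167 mA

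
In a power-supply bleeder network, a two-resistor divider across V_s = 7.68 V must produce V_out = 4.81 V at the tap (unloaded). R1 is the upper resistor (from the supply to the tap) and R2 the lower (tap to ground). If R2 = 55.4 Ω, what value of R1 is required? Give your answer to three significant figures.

V_out/V_s = R2/(R1+R2) = 0.6263.
Rearranging, R1 = R2·(1−k)/k = 55.4 × 0.5967 = 33.06 Ω.

R1 ≈ 33.1 Ω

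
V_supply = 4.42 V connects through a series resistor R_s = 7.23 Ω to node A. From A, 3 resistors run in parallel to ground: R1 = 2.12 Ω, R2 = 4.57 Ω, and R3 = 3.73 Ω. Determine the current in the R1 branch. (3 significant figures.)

I ≈ 0.263 A

Combine the parallel branches: R_p = (1/2.12 + 1/4.57 + 1/3.73)⁻¹ = 1.043 Ω.
Node voltage V_A = V_supply · R_p/(R_s + R_p) = 4.42 × 0.1261 = 0.5573 V.
Branch current I = V_A/R1 = 0.5573/2.12 = 0.2629 A.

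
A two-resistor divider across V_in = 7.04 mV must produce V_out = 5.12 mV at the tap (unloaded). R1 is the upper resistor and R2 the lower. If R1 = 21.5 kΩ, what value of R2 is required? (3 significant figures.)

R2 ≈ 57.3 kΩ

The divider ratio is R2/(R1+R2) = 5.12/7.04 = 0.7273.
R2 = R1 · 0.7273/(1 − 0.7273) = 57.33 kΩ.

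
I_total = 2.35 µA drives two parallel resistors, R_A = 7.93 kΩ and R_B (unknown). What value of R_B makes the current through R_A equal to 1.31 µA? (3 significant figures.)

R_B ≈ 9.99 kΩ

The fraction through R_A equals R_B/(R_A+R_B).
With f = 0.5574, R_B = R_A · f/(1−f) = 7.93 × 1.260 = 9.989 kΩ.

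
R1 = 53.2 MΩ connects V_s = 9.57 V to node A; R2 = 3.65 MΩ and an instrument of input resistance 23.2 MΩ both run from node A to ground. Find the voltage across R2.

First combine the lower leg with the load: R2 ‖ R_L = 3.154 MΩ.
Voltage divider with the loaded lower leg: V_out = 9.57 × 3.154/(53.2 + 3.154) = 9.57 × 0.05596 = 0.5356 V.

V_out ≈ 0.536 V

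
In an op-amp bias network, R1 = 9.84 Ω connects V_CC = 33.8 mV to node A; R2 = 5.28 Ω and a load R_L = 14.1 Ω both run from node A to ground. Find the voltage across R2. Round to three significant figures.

R2 ‖ R_L = (5.28 × 14.1)/(5.28 + 14.1) = 3.841 Ω.
Now apply the divider: V_out = 33.8 × 0.2808 = 9.490 mV.

V_out ≈ 9.49 mV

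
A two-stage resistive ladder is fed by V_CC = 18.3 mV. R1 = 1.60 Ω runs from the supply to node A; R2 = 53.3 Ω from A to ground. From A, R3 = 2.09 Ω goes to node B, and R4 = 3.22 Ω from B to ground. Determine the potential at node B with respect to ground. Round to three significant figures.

Looking into the second stage from A: R3 + R4 = 5.310 Ω appears in parallel with R2.
Effective lower resistance at A: R2 ‖ 5.310 = 4.829 Ω.
First divider: V_A = V_CC · 4.829/(1.60 + 4.829) = 13.75 mV.
V_B = V_A × 0.6064 = 8.335 mV.

V_B ≈ 8.34 mV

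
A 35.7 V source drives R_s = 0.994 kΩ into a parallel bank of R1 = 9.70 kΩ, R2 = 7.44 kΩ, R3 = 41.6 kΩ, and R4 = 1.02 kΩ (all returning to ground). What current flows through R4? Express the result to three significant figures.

Equivalent of the parallel group: R_p = 0.8052 kΩ.
Node voltage V_A = V_in · R_p/(R_s + R_p) = 35.7 × 0.4475 = 15.98 V.
I(R4) = V_A / R4 = 15.98/1.02 = 15.66 mA.

I ≈ 15.7 mA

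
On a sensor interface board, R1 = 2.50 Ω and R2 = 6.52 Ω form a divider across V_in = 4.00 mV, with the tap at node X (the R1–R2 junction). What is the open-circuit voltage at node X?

V_th ≈ 2.89 mV

With X open, the divider is unloaded: V_th = 4.00 × 6.52/9.020 = 2.891 mV.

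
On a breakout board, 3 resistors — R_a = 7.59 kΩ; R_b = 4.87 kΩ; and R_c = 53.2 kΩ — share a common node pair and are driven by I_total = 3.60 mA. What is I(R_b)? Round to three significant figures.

I ≈ 2.08 mA

ΣG = 1/7.59 + 1/4.87 + 1/53.2 = 0.3559.
Current divider: I(R_b) = I_total · G_k/ΣG = 3.60 × (0.2053/0.3559) = 3.60 × 0.5770 = 2.077 mA.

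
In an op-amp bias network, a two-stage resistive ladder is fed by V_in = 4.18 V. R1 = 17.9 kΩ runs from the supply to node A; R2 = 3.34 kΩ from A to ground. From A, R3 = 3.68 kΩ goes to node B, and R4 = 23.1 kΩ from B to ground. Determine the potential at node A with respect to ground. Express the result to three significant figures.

V_A ≈ 0.595 V

The second stage (R3 + R4 = 26.78 kΩ) loads node A in parallel with R2.
Effective lower resistance at A: R2 ‖ 26.78 = 2.970 kΩ.
V_A = 4.18 × 2.970/(17.9 + 2.970) = 0.5948 V.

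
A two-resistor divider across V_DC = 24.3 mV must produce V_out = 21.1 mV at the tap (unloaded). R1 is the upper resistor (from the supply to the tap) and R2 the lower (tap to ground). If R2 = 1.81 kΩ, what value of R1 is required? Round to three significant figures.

The divider ratio is R2/(R1+R2) = 21.1/24.3 = 0.8683.
R1 = R2·(1/k − 1) = 1.81 × 0.1517 = 0.2745 kΩ.

R1 ≈ 0.275 kΩ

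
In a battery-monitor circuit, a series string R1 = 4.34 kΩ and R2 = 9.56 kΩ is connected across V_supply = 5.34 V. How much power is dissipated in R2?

P ≈ 1.41 mW

The common current is I = 5.34/13.90 = 0.3842 mA.
P = I²R = 0.1476 × 9.56 = 1.411 mW.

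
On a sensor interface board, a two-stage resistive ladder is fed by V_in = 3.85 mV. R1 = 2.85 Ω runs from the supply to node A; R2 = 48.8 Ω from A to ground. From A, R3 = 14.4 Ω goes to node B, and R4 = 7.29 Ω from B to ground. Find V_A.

The second stage (R3 + R4 = 21.69 Ω) loads node A in parallel with R2.
R2 ‖ (R3+R4) = 15.02 Ω.
First divider: V_A = V_in · 15.02/(2.85 + 15.02) = 3.236 mV.

V_A ≈ 3.24 mV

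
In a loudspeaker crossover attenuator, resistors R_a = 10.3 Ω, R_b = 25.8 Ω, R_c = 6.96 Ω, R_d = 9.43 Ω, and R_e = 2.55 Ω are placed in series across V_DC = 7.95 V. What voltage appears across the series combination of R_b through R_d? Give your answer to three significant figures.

Total series resistance ΣR = 10.3 + 25.8 + 6.96 + 9.43 + 2.55 = 55.04 Ω.
R_{R_b..R_d} = 25.8 + 6.96 + 9.43 = 42.19 Ω.
Voltage divider: V = V_DC · (42.19 / 55.04) = 7.95 × 0.7665 = 6.094 V.

V ≈ 6.09 V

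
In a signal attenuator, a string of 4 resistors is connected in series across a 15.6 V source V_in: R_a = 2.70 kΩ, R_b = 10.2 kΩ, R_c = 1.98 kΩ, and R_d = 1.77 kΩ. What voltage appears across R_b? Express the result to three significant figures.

V ≈ 9.56 V

Total series resistance ΣR = 2.70 + 10.2 + 1.98 + 1.77 = 16.65 kΩ.
Voltage divider: V = V_in · (10.20 / 16.65) = 15.6 × 0.6126 = 9.557 V.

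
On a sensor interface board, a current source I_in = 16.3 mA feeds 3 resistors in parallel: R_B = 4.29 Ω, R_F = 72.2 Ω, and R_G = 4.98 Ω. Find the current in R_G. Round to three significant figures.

Conductances: ΣG = 1/4.29 + 1/72.2 + 1/4.98 = 0.4478 (1/Ω).
By the current-divider rule, I = I_in · G_k/ΣG = 16.3 × 0.4485 = 7.310 mA.

I ≈ 7.31 mA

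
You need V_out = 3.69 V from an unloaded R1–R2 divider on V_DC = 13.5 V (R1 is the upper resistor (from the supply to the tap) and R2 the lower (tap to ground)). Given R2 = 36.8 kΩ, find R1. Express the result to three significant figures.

V_out/V_DC = R2/(R1+R2) = 0.2733.
So R1 = R2 · (V_DC/V_out − 1) = 36.8 × (13.5/3.69 − 1) = 36.8 × 2.659 = 97.83 kΩ.

R1 ≈ 97.8 kΩ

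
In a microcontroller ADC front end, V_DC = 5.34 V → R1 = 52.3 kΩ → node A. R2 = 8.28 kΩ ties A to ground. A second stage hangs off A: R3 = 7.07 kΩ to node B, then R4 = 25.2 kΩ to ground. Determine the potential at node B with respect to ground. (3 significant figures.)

V_B ≈ 0.467 V

Looking into the second stage from A: R3 + R4 = 32.27 kΩ appears in parallel with R2.
Effective lower resistance at A: R2 ‖ 32.27 = 6.589 kΩ.
First divider: V_A = V_DC · 6.589/(52.3 + 6.589) = 0.5975 V.
Then the unloaded second divider: V_B = V_A × R4/(R3+R4) = 0.5975 × 0.7809 = 0.4666 V.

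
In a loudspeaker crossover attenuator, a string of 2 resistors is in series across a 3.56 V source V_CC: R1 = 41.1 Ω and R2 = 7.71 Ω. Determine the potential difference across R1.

ΣR = 41.1 + 7.71 = 48.81 Ω.
V = V_CC · R/ΣR = 3.56 × 0.8420 = 2.998 V.

V ≈ 3.00 V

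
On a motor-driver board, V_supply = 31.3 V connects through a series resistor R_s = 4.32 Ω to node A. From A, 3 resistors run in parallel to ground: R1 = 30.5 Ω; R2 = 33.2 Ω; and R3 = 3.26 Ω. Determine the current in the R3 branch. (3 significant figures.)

I ≈ 3.70 A

Equivalent of the parallel group: R_p = 2.705 Ω.
V_A = 31.3 × 2.705/7.025 = 12.05 V.
I(R3) = V_A / R3 = 12.05/3.26 = 3.697 A.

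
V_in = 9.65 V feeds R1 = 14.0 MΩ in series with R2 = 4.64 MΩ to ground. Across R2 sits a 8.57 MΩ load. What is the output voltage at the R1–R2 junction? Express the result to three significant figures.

V_out ≈ 1.71 V

First combine the lower leg with the load: R2 ‖ R_L = 3.010 MΩ.
Then V_out = V_in · R2'/(R1 + R2') = 9.65 × 3.010/17.01 = 1.708 V.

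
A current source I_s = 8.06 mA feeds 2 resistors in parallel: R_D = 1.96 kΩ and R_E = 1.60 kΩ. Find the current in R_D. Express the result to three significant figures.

With just two branches, the current splits inversely with resistance.
So I = 8.06 × 1.60/3.560 = 3.622 mA.

I ≈ 3.62 mA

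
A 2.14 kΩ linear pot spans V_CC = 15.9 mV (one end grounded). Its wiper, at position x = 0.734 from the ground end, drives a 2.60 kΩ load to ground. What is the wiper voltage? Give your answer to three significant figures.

Split the track: R_lower = x·R_p = 1.571 kΩ, R_upper = (1−x)·R_p = 0.5692 kΩ.
Lower segment in parallel with the load: 1.571 ‖ 2.60 = 0.9792 kΩ.
Then V_out = V_CC · 0.9792/(0.5692 + 0.9792) = 10.05 mV.
(Unloaded: V_out = x·V_CC = 11.7 mV.)

V_out ≈ 10.1 mV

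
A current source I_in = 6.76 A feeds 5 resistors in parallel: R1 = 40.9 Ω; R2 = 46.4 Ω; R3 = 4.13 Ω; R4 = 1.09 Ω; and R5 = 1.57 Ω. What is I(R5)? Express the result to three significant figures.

I ≈ 2.34 A

Total conductance ΣG = 1/40.9 + 1/46.4 + 1/4.13 + 1/1.09 + 1/1.57 = 1.843 (units of 1/Ω).
Current divider: I(R5) = I_in · G_k/ΣG = 6.76 × (0.6369/1.843) = 6.76 × 0.3457 = 2.337 A.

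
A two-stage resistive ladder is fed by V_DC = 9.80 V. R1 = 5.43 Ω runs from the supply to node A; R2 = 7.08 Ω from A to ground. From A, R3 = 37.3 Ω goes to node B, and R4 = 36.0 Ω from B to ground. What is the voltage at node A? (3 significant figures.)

The second stage (R3 + R4 = 73.30 Ω) loads node A in parallel with R2.
R2 ‖ (R3+R4) = 6.456 Ω.
First divider: V_A = V_DC · 6.456/(5.43 + 6.456) = 5.323 V.

V_A ≈ 5.32 V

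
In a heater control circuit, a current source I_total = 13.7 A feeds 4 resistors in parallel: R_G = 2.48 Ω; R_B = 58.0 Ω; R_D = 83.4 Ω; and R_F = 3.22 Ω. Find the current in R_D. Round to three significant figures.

I ≈ 0.221 A

Total conductance ΣG = 1/2.48 + 1/58.0 + 1/83.4 + 1/3.22 = 0.7430 (units of 1/Ω).
R_D takes the fraction G_k/ΣG = 0.01199/0.7430 = 0.01614, so I = 13.7 × 0.01614 = 0.2211 A.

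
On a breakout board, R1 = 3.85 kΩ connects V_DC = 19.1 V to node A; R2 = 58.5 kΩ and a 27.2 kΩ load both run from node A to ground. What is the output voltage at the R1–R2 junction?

V_out ≈ 15.8 V

The load sits in parallel with R2, giving an effective lower resistance R2' = R2·R_L/(R2+R_L) = 18.57 kΩ.
Then V_out = V_DC · R2'/(R1 + R2') = 19.1 × 18.57/22.42 = 15.82 V.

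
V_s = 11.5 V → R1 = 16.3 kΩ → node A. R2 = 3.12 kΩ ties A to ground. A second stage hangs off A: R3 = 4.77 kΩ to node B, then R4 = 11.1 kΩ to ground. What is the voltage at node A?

V_A ≈ 1.59 V

Looking into the second stage from A: R3 + R4 = 15.87 kΩ appears in parallel with R2.
R2 ‖ (R3+R4) = 2.607 kΩ.
V_A = 11.5 × 2.607/(16.3 + 2.607) = 1.586 V.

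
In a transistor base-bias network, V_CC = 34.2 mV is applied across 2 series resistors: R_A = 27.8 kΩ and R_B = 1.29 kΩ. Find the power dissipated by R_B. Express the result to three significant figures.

P ≈ 1.78 nW

Series current I = V_CC/ΣR = 34.2/29.09 = 1.176 µA.
V(R_B) = I·R = 1.517 mV; P = V·I = 1.517 × 1.176 = 1.783 nW.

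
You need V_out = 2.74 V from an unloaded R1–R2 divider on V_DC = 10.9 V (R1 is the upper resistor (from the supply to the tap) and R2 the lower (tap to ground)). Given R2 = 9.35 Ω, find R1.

R1 ≈ 27.8 Ω

V_out/V_DC = R2/(R1+R2) = 0.2514.
Rearranging, R1 = R2·(1−k)/k = 9.35 × 2.978 = 27.85 Ω.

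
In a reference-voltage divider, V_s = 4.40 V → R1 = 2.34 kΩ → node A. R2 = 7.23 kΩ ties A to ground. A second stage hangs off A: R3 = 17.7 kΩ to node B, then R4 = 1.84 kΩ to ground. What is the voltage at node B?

Node A sees R2 in parallel with the series input of stage 2, R3 + R4 = 19.54 kΩ.
R2 ‖ (R3+R4) = 5.277 kΩ.
V_A = 4.40 × 5.277/(2.34 + 5.277) = 3.048 V.
Then the unloaded second divider: V_B = V_A × R4/(R3+R4) = 3.048 × 0.09417 = 0.2870 V.

V_B ≈ 0.287 V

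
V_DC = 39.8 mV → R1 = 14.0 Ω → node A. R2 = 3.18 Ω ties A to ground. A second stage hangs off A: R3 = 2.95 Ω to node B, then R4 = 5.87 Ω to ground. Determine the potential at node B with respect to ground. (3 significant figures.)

The second stage (R3 + R4 = 8.820 Ω) loads node A in parallel with R2.
Effective lower resistance at A: R2 ‖ 8.820 = 2.337 Ω.
First divider: V_A = V_DC · 2.337/(14.0 + 2.337) = 5.694 mV.
V_B = V_A × 0.6655 = 3.790 mV.

V_B ≈ 3.79 mV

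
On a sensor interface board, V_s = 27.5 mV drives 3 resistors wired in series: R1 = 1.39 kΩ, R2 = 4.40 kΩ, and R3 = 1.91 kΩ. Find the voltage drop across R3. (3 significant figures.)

V ≈ 6.82 mV

Total series resistance ΣR = 1.39 + 4.40 + 1.91 = 7.700 kΩ.
Voltage divider: V = V_s · (1.910 / 7.700) = 27.5 × 0.2481 = 6.821 mV.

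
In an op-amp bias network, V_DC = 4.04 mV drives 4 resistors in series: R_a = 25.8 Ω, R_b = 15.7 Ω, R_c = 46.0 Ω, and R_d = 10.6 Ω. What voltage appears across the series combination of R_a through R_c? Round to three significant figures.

ΣR = 25.8 + 15.7 + 46.0 + 10.6 = 98.10 Ω.
R_{R_a..R_c} = 25.8 + 15.7 + 46.0 = 87.50 Ω.
Voltage divider: V = V_DC · (87.50 / 98.10) = 4.04 × 0.8919 = 3.603 mV.

V ≈ 3.60 mV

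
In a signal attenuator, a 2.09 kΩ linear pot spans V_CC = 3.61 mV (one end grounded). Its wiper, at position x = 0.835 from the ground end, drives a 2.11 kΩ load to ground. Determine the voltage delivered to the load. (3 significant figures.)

V_out ≈ 2.65 mV

Split the track: R_lower = x·R_p = 1.745 kΩ, R_upper = (1−x)·R_p = 0.3449 kΩ.
Lower segment in parallel with the load: 1.745 ‖ 2.11 = 0.9552 kΩ.
V_out = 3.61 × 0.9552/(0.3449 + 0.9552) = 2.652 mV.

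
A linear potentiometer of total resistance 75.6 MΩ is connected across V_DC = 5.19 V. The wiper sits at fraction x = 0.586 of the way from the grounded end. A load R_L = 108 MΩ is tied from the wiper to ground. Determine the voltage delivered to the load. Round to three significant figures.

Split the track: R_lower = x·R_p = 44.30 MΩ, R_upper = (1−x)·R_p = 31.30 MΩ.
Lower segment in parallel with the load: 44.30 ‖ 108 = 31.42 MΩ.
Then V_out = V_DC · 31.42/(31.30 + 31.42) = 2.600 V.

V_out ≈ 2.60 V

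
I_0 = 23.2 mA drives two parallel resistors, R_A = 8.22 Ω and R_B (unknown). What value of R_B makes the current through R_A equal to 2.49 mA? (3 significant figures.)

R_B ≈ 0.988 Ω

In a two-way split, I_A/I_0 = R_B/(R_A + R_B).
With f = 0.1073, R_B = R_A · f/(1−f) = 8.22 × 0.1202 = 0.9883 Ω.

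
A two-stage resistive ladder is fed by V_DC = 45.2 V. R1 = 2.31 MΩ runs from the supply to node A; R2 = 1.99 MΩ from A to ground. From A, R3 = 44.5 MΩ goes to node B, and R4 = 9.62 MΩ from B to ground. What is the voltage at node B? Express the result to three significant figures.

The second stage (R3 + R4 = 54.12 MΩ) loads node A in parallel with R2.
R2 ‖ (R3+R4) = 1.919 MΩ.
First divider: V_A = V_DC · 1.919/(2.31 + 1.919) = 20.51 V.
Stage 2 is unloaded, so V_B = V_A · R4/(R3+R4) = 20.51 × 9.62/54.12 = 3.646 V.

V_B ≈ 3.65 V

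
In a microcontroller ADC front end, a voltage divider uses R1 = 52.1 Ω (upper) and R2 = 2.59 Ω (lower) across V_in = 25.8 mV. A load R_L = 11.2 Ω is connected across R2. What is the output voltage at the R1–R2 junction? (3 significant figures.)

V_out ≈ 1.00 mV

R2 ‖ R_L = (2.59 × 11.2)/(2.59 + 11.2) = 2.104 Ω.
Voltage divider with the loaded lower leg: V_out = 25.8 × 2.104/(52.1 + 2.104) = 25.8 × 0.03881 = 1.001 mV.
(Unloaded it would be 1.22 mV; the load pulls it down.)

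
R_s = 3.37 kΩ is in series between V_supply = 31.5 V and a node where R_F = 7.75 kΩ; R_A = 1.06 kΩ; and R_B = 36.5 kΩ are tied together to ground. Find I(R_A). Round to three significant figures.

Parallel bank: R_p = 1/(1/7.75 + 1/1.06 + 1/36.5) = 0.9092 kΩ.
V_A by voltage divider: V_A = 31.5 × 0.9092/(3.37 + 0.9092) = 6.693 V.
Branch current I = V_A/R_A = 6.693/1.06 = 6.314 mA.

I ≈ 6.31 mA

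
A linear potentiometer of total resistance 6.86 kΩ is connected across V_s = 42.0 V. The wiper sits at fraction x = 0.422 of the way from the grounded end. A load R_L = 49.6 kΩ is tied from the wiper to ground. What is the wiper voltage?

The pot divides into 3.965 kΩ above the wiper and 2.895 kΩ below.
R_L loads the lower segment: effective lower R = 2.735 kΩ.
V_out = 42.0 × 2.735/(3.965 + 2.735) = 17.15 V.

V_out ≈ 17.1 V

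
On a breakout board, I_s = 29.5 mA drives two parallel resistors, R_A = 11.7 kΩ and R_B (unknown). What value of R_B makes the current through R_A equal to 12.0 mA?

R_B ≈ 8.02 kΩ

The fraction through R_A equals R_B/(R_A+R_B).
12.0/29.5 = R_B/(R_A + R_B) → R_B = R_A · (0.4068)/(1 − 0.4068) = 11.7 × 0.6857 = 8.023 kΩ.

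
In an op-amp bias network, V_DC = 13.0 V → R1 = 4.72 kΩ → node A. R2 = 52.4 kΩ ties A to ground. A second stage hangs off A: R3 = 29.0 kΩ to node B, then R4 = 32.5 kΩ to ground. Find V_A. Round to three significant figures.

Node A sees R2 in parallel with the series input of stage 2, R3 + R4 = 61.50 kΩ.
R2 ‖ (R3+R4) = 28.29 kΩ.
First divider: V_A = V_DC · 28.29/(4.72 + 28.29) = 11.14 V.

V_A ≈ 11.1 V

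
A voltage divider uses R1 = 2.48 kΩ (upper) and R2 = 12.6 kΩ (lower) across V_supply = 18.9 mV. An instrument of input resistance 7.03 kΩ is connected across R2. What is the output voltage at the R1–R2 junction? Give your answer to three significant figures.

R2 ‖ R_L = (12.6 × 7.03)/(12.6 + 7.03) = 4.512 kΩ.
Then V_out = V_supply · R2'/(R1 + R2') = 18.9 × 4.512/6.992 = 12.20 mV.

V_out ≈ 12.2 mV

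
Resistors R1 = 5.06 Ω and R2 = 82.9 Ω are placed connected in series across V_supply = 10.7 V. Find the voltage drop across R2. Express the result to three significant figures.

ΣR = 5.06 + 82.9 = 87.96 Ω.
V = V_supply · R/ΣR = 10.7 × 0.9425 = 10.08 V.

V ≈ 10.1 V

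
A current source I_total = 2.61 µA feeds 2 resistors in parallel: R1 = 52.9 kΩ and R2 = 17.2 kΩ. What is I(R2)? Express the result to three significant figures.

With just two branches, the current splits inversely with resistance.
I(R2) = 2.61 × 52.9/(52.9 + 17.2) = 2.61 × 0.7546 = 1.970 µA.

I ≈ 1.97 µA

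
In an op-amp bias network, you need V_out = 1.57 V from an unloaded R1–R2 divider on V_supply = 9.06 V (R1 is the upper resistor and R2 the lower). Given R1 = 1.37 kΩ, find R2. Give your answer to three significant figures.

Required fraction k = V_out/V_supply = 0.1733.
R2 = R1 · 0.1733/(1 − 0.1733) = 0.2872 kΩ.

R2 ≈ 0.287 kΩ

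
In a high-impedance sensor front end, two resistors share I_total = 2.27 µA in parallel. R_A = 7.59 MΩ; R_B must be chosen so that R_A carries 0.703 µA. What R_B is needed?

Two-branch current divider: I_A = I_total · R_B/(R_A + R_B).
0.703/2.27 = R_B/(R_A + R_B) → R_B = R_A · (0.3097)/(1 − 0.3097) = 7.59 × 0.4486 = 3.405 MΩ.

R_B ≈ 3.41 MΩ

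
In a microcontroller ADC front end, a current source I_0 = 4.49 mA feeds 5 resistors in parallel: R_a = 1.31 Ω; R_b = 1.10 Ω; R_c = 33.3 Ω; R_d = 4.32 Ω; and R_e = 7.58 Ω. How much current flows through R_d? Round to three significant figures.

ΣG = 1/1.31 + 1/1.10 + 1/33.3 + 1/4.32 + 1/7.58 = 2.066.
Current divider: I(R_d) = I_0 · G_k/ΣG = 4.49 × (0.2315/2.066) = 4.49 × 0.1120 = 0.5031 mA.

I ≈ 0.503 mA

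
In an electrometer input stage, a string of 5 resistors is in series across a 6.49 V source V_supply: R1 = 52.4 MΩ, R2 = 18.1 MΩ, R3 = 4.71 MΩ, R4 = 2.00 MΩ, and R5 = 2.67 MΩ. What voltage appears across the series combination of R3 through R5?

Total series resistance ΣR = 52.4 + 18.1 + 4.71 + 2.00 + 2.67 = 79.88 MΩ.
R_{R3..R5} = 4.71 + 2.00 + 2.67 = 9.380 MΩ.
V = V_supply · R/ΣR = 6.49 × 0.1174 = 0.7621 V.

V ≈ 0.762 V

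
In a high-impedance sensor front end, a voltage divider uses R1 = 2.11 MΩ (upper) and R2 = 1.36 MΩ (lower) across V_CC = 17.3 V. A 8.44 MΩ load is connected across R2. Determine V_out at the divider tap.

V_out ≈ 6.18 V

R2 ‖ R_L = (1.36 × 8.44)/(1.36 + 8.44) = 1.171 MΩ.
Then V_out = V_CC · R2'/(R1 + R2') = 17.3 × 1.171/3.281 = 6.175 V.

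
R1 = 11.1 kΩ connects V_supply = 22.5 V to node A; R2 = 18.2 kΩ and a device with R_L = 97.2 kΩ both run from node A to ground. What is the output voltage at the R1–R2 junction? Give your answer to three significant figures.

V_out ≈ 13.1 V

First combine the lower leg with the load: R2 ‖ R_L = 15.33 kΩ.
Now apply the divider: V_out = 22.5 × 0.5800 = 13.05 V.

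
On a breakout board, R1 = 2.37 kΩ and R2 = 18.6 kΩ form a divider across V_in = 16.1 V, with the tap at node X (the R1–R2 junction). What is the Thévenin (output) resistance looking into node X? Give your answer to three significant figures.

With V_in suppressed (replaced by a short), R_th = R1 ‖ R2 = (2.370 × 18.6)/(2.370 + 18.6) = 2.102 kΩ.

R_th ≈ 2.10 kΩ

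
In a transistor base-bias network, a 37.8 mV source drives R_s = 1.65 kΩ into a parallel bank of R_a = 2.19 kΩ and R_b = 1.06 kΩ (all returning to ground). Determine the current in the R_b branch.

I ≈ 10.8 µA

Parallel bank: R_p = 1/(1/2.19 + 1/1.06) = 0.7143 kΩ.
V_A = 37.8 × 0.7143/2.364 = 11.42 mV.
Branch current I = V_A/R_b = 11.42/1.06 = 10.77 µA.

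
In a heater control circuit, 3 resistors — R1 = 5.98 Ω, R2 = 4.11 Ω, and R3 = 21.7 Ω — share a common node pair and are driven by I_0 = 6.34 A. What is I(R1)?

I ≈ 2.32 A

Total conductance ΣG = 1/5.98 + 1/4.11 + 1/21.7 = 0.4566 (units of 1/Ω).
By the current-divider rule, I = I_0 · G_k/ΣG = 6.34 × 0.3662 = 2.322 A.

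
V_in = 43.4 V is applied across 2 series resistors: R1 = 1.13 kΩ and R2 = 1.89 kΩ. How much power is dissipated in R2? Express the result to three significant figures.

P ≈ 390 mW

Series current I = V_in/ΣR = 43.4/3.020 = 14.37 mA.
P(R2) = I²·R2 = (14.37)² × 1.89 = 390.3 mW.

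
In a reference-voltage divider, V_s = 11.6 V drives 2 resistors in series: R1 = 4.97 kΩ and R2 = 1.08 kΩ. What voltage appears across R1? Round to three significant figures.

Total series resistance ΣR = 4.97 + 1.08 = 6.050 kΩ.
Voltage divider: V = V_s · (4.970 / 6.050) = 11.6 × 0.8215 = 9.529 V.

V ≈ 9.53 V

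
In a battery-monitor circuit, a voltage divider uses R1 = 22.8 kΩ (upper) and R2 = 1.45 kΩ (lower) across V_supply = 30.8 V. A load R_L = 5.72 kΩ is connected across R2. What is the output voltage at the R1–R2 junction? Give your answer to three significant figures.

V_out ≈ 1.49 V

The load sits in parallel with R2, giving an effective lower resistance R2' = R2·R_L/(R2+R_L) = 1.157 kΩ.
Then V_out = V_supply · R2'/(R1 + R2') = 30.8 × 1.157/23.96 = 1.487 V.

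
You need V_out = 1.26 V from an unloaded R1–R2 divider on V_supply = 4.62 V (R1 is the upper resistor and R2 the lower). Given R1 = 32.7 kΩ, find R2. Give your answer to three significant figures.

V_out/V_supply = R2/(R1+R2) = 0.2727.
Rearranging, R2 = R1·k/(1−k) = 32.7 × 0.3750 = 12.26 kΩ.

R2 ≈ 12.3 kΩ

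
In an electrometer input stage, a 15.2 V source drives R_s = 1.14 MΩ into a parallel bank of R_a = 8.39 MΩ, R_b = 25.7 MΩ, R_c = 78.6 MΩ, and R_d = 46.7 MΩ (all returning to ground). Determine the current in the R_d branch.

I ≈ 0.267 µA

Combine the parallel branches: R_p = (1/8.39 + 1/25.7 + 1/78.6 + 1/46.7)⁻¹ = 5.202 MΩ.
V_A by voltage divider: V_A = 15.2 × 5.202/(1.14 + 5.202) = 12.47 V.
I(R_d) = V_A / R_d = 12.47/46.7 = 0.2670 µA.
(Check via current divider: I_total = 2.397 µA; share G_k/ΣG = 0.1114 → same result.)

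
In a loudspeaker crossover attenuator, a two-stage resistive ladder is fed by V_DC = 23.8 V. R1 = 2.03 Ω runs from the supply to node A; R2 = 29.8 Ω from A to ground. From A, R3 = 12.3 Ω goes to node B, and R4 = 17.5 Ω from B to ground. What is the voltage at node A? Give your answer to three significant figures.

V_A ≈ 20.9 V

Looking into the second stage from A: R3 + R4 = 29.80 Ω appears in parallel with R2.
R2 ‖ (R3+R4) = 14.90 Ω.
So V_A = 23.8 × 0.8801 = 20.95 V.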